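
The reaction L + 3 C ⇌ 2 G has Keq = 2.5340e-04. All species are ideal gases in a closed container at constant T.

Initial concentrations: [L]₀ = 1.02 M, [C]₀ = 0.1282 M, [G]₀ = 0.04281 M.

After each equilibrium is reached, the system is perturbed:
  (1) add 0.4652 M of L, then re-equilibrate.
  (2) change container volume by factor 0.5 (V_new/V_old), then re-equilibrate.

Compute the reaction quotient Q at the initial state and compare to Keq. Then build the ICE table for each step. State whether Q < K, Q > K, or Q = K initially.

Q₀ = 0.8528; Q > K (proceeds reverse)

Q₀ = 0.8528 vs Keq = 2.5340e-04 ⇒ Q>K, reverse
Step 1:
                   L          C          G
  init          1.02     0.1282    0.04281
  Δ          0.02073    0.06219   -0.04146
  eq           1.041     0.1904   0.001349
  solve Keq expr → x = -0.02073; check Q = 2.5340e-04
Then add 0.4652 M of L.
Step 2:
                   L          C          G
  init         1.506     0.1904   0.001349
  Δ       -1.3426e-04 -4.0279e-04 2.6853e-04
  eq           1.506       0.19   0.001618
  solve Keq expr → x = 1.3426e-04; check Q = 2.5340e-04
Then change container volume by factor 0.5 (V_new/V_old).
Step 3:
                   L          C          G
  init         3.012       0.38   0.003235
  Δ        -0.001557  -0.004672   0.003115
  eq            3.01     0.3753    0.00635
  solve Keq expr → x = 0.001557; check Q = 2.5340e-04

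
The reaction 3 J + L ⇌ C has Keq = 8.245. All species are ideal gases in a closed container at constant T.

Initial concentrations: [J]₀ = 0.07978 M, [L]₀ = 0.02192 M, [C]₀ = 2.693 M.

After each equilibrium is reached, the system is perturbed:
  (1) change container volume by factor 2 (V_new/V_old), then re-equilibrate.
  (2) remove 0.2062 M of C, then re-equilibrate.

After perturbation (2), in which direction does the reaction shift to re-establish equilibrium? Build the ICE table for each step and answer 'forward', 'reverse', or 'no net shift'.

Q₀ = 2.4194e+05 vs Keq = 8.245 ⇒ Q>K, reverse
Step 1:
                   J          L          C
  init       0.07978    0.02192      2.693
  Δ           0.8901     0.2967    -0.2967
  eq          0.9698     0.3186      2.396
  solve Keq expr → x = -0.2967; check Q = 8.245
Then change container volume by factor 2 (V_new/V_old).
Step 2:
                   J          L          C
  init        0.4849     0.1593      1.198
  Δ           0.3112     0.1037    -0.1037
  eq          0.7961      0.263      1.094
  solve Keq expr → x = -0.1037; check Q = 8.245
Then remove 0.2062 M of C.
Step 3:
                   J          L          C
  init        0.7961      0.263     0.8882
  Δ         -0.03774   -0.01258    0.01258
  eq          0.7584     0.2505     0.9008
  solve Keq expr → x = 0.01258; check Q = 8.245

Direction: forward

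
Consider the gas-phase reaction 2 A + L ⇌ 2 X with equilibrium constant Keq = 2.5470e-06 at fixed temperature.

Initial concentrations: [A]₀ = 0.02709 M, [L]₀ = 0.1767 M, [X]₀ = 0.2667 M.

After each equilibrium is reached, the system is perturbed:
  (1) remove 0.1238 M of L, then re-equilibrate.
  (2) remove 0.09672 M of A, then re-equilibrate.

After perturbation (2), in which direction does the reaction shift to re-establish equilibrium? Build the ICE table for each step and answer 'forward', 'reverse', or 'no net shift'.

Direction: reverse

Q₀ = 548.5 vs Keq = 2.5470e-06 ⇒ Q>K, reverse
Step 1:
                    A           L           X
  init        0.02709      0.1767      0.2667
  Δ            0.2664      0.1332     -0.2664
  eq           0.2935      0.3099  2.6079e-04
  solve Keq expr → x = -0.1332; check Q = 2.5470e-06
Then remove 0.1238 M of L.
Step 2:
                    A           L           X
  init         0.2935      0.1861  2.6079e-04
  Δ        5.8635e-05  2.9318e-05 -5.8635e-05
  eq           0.2936      0.1861  2.0215e-04
  solve Keq expr → x = -2.9318e-05; check Q = 2.5470e-06
Then remove 0.09672 M of A.
Step 3:
                    A           L           X
  init         0.1969      0.1861  2.0215e-04
  Δ        6.6540e-05  3.3270e-05 -6.6540e-05
  eq           0.1969      0.1862  1.3561e-04
  solve Keq expr → x = -3.3270e-05; check Q = 2.5470e-06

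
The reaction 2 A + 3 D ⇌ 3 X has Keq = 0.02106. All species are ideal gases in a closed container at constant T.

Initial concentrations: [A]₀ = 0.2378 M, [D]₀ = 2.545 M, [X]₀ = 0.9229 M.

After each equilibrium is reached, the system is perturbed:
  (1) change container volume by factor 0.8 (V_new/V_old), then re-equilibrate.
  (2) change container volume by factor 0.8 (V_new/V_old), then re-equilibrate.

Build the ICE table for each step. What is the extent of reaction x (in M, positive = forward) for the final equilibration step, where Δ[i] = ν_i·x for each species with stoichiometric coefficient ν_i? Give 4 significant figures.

x = 0.02575 M

Q₀ = 0.8433 vs Keq = 0.02106 ⇒ Q>K, reverse
Step 1:
                  A         D         X
  Initial    0.2378     2.545    0.9229
  Change     0.2697    0.4046   -0.4046
  Equil      0.5075      2.95    0.5183
  solve Keq expr → x = -0.1349; check Q = 0.02106
Then change container volume by factor 0.8 (V_new/V_old).
Step 2:
                  A         D         X
  Initial    0.6344     3.687    0.6479
  Change    -0.0401  -0.06015   0.06015
  Equil      0.5943     3.627     0.708
  solve Keq expr → x = 0.02005; check Q = 0.02106
Then change container volume by factor 0.8 (V_new/V_old).
Step 3:
                  A         D         X
  Initial    0.7429     4.534     0.885
  Change    -0.0515  -0.07725   0.07725
  Equil      0.6914     4.456    0.9623
  solve Keq expr → x = 0.02575; check Q = 0.02106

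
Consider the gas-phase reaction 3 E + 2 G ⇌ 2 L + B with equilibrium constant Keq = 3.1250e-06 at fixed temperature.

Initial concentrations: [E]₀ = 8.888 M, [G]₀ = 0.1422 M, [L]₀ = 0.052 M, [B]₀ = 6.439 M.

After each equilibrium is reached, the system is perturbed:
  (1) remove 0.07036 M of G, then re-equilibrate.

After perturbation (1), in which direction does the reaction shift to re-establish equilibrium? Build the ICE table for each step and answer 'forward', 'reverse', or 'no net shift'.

Direction: reverse

Q₀ = 0.001226 vs Keq = 3.1250e-06 ⇒ Q>K, reverse
Step 1:
                    E           G           L           B
  init          8.888      0.1422       0.052       6.439
  Δ           0.07265     0.04843    -0.04843    -0.02422
  eq            8.961      0.1906    0.003569       6.415
  solve Keq expr → x = -0.02422; check Q = 3.1250e-06
Then remove 0.07036 M of G.
Step 2:
                    E           G           L           B
  init          8.961      0.1203    0.003569       6.415
  Δ          0.001938    0.001292   -0.001292 -6.4610e-04
  eq            8.963      0.1216    0.002277       6.414
  solve Keq expr → x = -6.4610e-04; check Q = 3.1250e-06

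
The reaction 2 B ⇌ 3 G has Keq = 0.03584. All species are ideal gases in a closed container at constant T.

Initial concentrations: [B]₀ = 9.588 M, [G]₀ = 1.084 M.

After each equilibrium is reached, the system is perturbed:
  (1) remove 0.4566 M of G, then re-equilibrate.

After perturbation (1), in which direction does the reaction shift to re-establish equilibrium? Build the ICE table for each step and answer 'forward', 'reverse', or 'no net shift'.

Q₀ = 0.01386 vs Keq = 0.03584 ⇒ Q<K, forward
Step 1:
                  B         G
  Initial     9.588     1.084
  Change    -0.2519    0.3778
  Equil       9.336     1.462
  solve Keq expr → x = 0.1259; check Q = 0.03584
Then remove 0.4566 M of G.
Step 2:
                  B         G
  Initial     9.336     1.005
  Change    -0.2845    0.4267
  Equil       9.052     1.432
  solve Keq expr → x = 0.1422; check Q = 0.03584

Direction: forward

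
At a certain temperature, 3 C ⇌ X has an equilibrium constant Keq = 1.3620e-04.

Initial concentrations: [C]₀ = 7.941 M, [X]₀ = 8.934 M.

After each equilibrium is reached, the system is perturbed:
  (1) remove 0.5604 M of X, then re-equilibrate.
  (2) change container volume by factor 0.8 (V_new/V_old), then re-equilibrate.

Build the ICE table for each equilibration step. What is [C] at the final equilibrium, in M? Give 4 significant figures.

Q₀ = 0.01784 vs Keq = 1.3620e-04 ⇒ Q>K, reverse
Step 1:
                  C         X
  init        7.941     8.934
  Δ            18.9      -6.3
  eq          26.84     2.634
  solve Keq expr → x = -6.3; check Q = 1.3620e-04
Then remove 0.5604 M of X.
Step 2:
                  C         X
  init        26.84     2.073
  Δ          -0.907    0.3023
  eq          25.93     2.376
  solve Keq expr → x = 0.3023; check Q = 1.3620e-04
Then change container volume by factor 0.8 (V_new/V_old).
Step 3:
                  C         X
  init        32.42      2.97
  Δ          -2.278    0.7594
  eq          30.14     3.729
  solve Keq expr → x = 0.7594; check Q = 1.3620e-04

[C]_eq = 30.14 M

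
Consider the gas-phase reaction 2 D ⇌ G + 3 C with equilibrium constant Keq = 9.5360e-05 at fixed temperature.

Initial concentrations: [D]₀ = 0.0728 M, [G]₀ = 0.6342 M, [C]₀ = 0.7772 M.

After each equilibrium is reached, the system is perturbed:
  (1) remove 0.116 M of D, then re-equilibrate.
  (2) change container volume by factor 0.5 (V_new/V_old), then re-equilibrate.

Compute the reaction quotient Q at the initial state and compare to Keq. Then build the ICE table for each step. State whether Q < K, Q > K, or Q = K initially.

Q₀ = 56.18; Q > K (proceeds reverse)

Q₀ = 56.18 vs Keq = 9.5360e-05 ⇒ Q>K, reverse
Step 1:
                  D         G         C
  Initial    0.0728    0.6342    0.7772
  Change     0.4897   -0.2449   -0.7346
  Equil      0.5625    0.3893   0.04263
  solve Keq expr → x = -0.2449; check Q = 9.5360e-05
Then remove 0.116 M of D.
Step 2:
                  D         G         C
  Initial    0.4465    0.3893   0.04263
  Change   0.003874 -0.001937 -0.005812
  Equil      0.4504    0.3874   0.03682
  solve Keq expr → x = -0.001937; check Q = 9.5360e-05
Then change container volume by factor 0.5 (V_new/V_old).
Step 3:
                  D         G         C
  Initial    0.9008    0.7748   0.07365
  Change    0.01765 -0.008823  -0.02647
  Equil      0.9184     0.766   0.04718
  solve Keq expr → x = -0.008823; check Q = 9.5360e-05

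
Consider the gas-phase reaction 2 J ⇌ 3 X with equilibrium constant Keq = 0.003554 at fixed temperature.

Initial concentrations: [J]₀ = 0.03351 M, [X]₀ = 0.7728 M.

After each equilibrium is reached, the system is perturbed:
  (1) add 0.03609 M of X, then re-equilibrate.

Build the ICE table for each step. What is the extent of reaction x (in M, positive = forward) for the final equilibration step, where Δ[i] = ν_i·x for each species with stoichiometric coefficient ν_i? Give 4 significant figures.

Q₀ = 411 vs Keq = 0.003554 ⇒ Q>K, reverse
Step 1:
                   J          X
  Initial    0.03351     0.7728
  Change      0.4523    -0.6785
  Equil       0.4858    0.09431
  solve Keq expr → x = -0.2262; check Q = 0.003554
Then add 0.03609 M of X.
Step 2:
                   J          X
  Initial     0.4858     0.1304
  Change     0.02216   -0.03324
  Equil        0.508    0.09716
  solve Keq expr → x = -0.01108; check Q = 0.003554

x = -0.01108 M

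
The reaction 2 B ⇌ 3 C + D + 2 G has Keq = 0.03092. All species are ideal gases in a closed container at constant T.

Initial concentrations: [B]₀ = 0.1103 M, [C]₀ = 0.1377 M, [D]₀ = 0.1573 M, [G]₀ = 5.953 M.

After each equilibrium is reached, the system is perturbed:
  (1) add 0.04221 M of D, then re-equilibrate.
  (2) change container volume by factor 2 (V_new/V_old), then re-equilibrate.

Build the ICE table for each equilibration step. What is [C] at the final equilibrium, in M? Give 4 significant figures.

[C]_eq = 0.05395 M

Q₀ = 1.196 vs Keq = 0.03092 ⇒ Q>K, reverse
Step 1:
                  B         C         D         G
  I          0.1103    0.1377    0.1573     5.953
  C          0.0539  -0.08085  -0.02695   -0.0539
  E          0.1642   0.05685    0.1304     5.899
  solve Keq expr → x = -0.02695; check Q = 0.03092
Then add 0.04221 M of D.
Step 2:
                  B         C         D         G
  I          0.1642   0.05685    0.1726     5.899
  C        0.002873  -0.00431 -0.001437 -0.002873
  E          0.1671   0.05254    0.1711     5.896
  solve Keq expr → x = -0.001437; check Q = 0.03092
Then change container volume by factor 2 (V_new/V_old).
Step 3:
                  B         C         D         G
  I         0.08354   0.02627   0.08556     2.948
  C        -0.01845   0.02768  0.009225   0.01845
  E         0.06508   0.05395   0.09479     2.967
  solve Keq expr → x = 0.009225; check Q = 0.03092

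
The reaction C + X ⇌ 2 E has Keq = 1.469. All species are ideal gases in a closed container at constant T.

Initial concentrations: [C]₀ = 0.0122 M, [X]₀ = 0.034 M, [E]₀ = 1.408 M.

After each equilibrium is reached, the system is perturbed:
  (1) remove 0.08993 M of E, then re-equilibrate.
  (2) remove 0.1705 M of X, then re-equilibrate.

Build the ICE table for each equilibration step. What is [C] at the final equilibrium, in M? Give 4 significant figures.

[C]_eq = 0.4488 M

Q₀ = 4779 vs Keq = 1.469 ⇒ Q>K, reverse
Step 1:
                   C          X          E
  Initial     0.0122      0.034      1.408
  Change      0.4297     0.4297    -0.8594
  Equil       0.4419     0.4637     0.5486
  solve Keq expr → x = -0.4297; check Q = 1.469
Then remove 0.08993 M of E.
Step 2:
                   C          X          E
  Initial     0.4419     0.4637     0.4587
  Change    -0.02799   -0.02799    0.05599
  Equil       0.4139     0.4357     0.5147
  solve Keq expr → x = 0.02799; check Q = 1.469
Then remove 0.1705 M of X.
Step 3:
                   C          X          E
  Initial     0.4139     0.2652     0.5147
  Change     0.03493    0.03493   -0.06986
  Equil       0.4488     0.3001     0.4448
  solve Keq expr → x = -0.03493; check Q = 1.469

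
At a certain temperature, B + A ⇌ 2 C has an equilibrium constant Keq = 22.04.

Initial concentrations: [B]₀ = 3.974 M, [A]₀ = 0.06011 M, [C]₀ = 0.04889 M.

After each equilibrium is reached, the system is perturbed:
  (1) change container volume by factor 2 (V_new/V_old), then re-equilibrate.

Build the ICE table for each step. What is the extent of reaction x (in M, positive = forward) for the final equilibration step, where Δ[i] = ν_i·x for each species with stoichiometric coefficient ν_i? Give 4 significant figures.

x = 0 M

Q₀ = 0.01001 vs Keq = 22.04 ⇒ Q<K, forward
Step 1:
                  B         A         C
  init        3.974   0.06011   0.04889
  Δ        -0.05978  -0.05978    0.1196
  eq          3.914 3.2892e-04    0.1685
  solve Keq expr → x = 0.05978; check Q = 22.04
Then change container volume by factor 2 (V_new/V_old).
Step 2:
                  B         A         C
  init        1.957 1.6446e-04   0.08423
  Δ               0         0         0
  eq          1.957 1.6446e-04   0.08423
  solve Keq expr → x = 0; check Q = 22.04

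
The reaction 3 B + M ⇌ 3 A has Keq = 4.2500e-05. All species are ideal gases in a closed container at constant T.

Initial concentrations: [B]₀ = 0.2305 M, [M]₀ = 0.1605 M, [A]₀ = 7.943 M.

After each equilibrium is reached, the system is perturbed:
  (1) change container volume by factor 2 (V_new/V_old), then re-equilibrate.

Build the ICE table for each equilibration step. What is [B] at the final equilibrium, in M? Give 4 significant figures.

Q₀ = 2.5496e+05 vs Keq = 4.2500e-05 ⇒ Q>K, reverse
Step 1:
                   B          M          A
  init        0.2305     0.1605      7.943
  Δ            7.565      2.522     -7.565
  eq           7.796      2.682      0.378
  solve Keq expr → x = -2.522; check Q = 4.2500e-05
Then change container volume by factor 2 (V_new/V_old).
Step 2:
                   B          M          A
  init         3.898      1.341      0.189
  Δ           0.0371    0.01237    -0.0371
  eq           3.935      1.353     0.1519
  solve Keq expr → x = -0.01237; check Q = 4.2500e-05

[B]_eq = 3.935 M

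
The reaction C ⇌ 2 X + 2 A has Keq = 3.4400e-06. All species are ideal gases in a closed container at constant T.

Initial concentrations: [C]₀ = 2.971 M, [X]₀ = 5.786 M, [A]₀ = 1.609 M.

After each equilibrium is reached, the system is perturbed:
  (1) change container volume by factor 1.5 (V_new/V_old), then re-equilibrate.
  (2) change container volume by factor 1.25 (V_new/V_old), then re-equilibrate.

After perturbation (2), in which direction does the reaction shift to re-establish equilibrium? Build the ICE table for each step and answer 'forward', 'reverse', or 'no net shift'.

Q₀ = 29.17 vs Keq = 3.4400e-06 ⇒ Q>K, reverse
Step 1:
                  C         X         A
  Initial     2.971     5.786     1.609
  Change     0.8041    -1.608    -1.608
  Equil       3.775     4.178 8.6256e-04
  solve Keq expr → x = -0.8041; check Q = 3.4400e-06
Then change container volume by factor 1.5 (V_new/V_old).
Step 2:
                  C         X         A
  Initial     2.517     2.785 5.7504e-04
  Change  -2.4057e-04 4.8114e-04 4.8114e-04
  Equil       2.516     2.786  0.001056
  solve Keq expr → x = 2.4057e-04; check Q = 3.4400e-06
Then change container volume by factor 1.25 (V_new/V_old).
Step 3:
                  C         X         A
  Initial     2.013     2.229 8.4494e-04
  Change  -1.6784e-04 3.3567e-04 3.3567e-04
  Equil       2.013     2.229  0.001181
  solve Keq expr → x = 1.6784e-04; check Q = 3.4400e-06

Direction: forward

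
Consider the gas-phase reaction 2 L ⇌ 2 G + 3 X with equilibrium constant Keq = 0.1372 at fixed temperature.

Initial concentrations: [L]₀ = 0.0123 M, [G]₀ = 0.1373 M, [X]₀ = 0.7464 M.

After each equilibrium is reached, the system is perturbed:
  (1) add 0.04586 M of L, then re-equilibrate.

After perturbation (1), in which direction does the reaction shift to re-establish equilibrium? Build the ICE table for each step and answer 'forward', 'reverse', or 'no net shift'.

Direction: forward

Q₀ = 51.81 vs Keq = 0.1372 ⇒ Q>K, reverse
Step 1:
                   L          G          X
  init        0.0123     0.1373     0.7464
  Δ           0.0741    -0.0741    -0.1111
  eq          0.0864     0.0632     0.6353
  solve Keq expr → x = -0.03705; check Q = 0.1372
Then add 0.04586 M of L.
Step 2:
                   L          G          X
  init        0.1323     0.0632     0.6353
  Δ         -0.01663    0.01663    0.02495
  eq          0.1156    0.07984     0.6602
  solve Keq expr → x = 0.008316; check Q = 0.1372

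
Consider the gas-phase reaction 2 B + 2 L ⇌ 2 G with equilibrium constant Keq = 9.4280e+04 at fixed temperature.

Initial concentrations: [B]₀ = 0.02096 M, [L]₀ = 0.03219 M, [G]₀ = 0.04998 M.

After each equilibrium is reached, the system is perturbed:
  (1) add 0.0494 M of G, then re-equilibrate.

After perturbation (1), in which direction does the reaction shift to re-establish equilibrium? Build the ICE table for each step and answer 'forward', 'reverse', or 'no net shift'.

Q₀ = 5487 vs Keq = 9.4280e+04 ⇒ Q<K, forward
Step 1:
                    B           L           G
  init        0.02096     0.03219     0.04998
  Δ          -0.01137    -0.01137     0.01137
  eq         0.009594     0.02082     0.06135
  solve Keq expr → x = 0.005683; check Q = 9.4280e+04
Then add 0.0494 M of G.
Step 2:
                    B           L           G
  init       0.009594     0.02082      0.1107
  Δ          0.004243    0.004243   -0.004243
  eq          0.01384     0.02507      0.1065
  solve Keq expr → x = -0.002121; check Q = 9.4280e+04

Direction: reverse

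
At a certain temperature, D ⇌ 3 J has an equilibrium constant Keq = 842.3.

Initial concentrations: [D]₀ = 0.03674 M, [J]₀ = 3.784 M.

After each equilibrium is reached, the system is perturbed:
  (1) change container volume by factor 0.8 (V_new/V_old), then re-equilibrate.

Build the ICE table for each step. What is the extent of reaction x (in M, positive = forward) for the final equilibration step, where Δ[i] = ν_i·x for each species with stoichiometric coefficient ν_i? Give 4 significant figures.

Q₀ = 1475 vs Keq = 842.3 ⇒ Q>K, reverse
Step 1:
                   D          J
  init       0.03674      3.784
  Δ          0.02399   -0.07196
  eq         0.06073      3.712
  solve Keq expr → x = -0.02399; check Q = 842.3
Then change container volume by factor 0.8 (V_new/V_old).
Step 2:
                   D          J
  init       0.07591       4.64
  Δ          0.03486    -0.1046
  eq          0.1108      4.535
  solve Keq expr → x = -0.03486; check Q = 842.3

x = -0.03486 M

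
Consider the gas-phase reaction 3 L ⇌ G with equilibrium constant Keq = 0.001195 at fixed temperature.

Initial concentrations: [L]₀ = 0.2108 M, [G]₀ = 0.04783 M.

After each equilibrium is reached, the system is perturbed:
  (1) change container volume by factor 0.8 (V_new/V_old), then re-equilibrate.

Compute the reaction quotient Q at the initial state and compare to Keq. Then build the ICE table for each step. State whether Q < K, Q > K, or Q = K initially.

Q₀ = 5.106; Q > K (proceeds reverse)

Q₀ = 5.106 vs Keq = 0.001195 ⇒ Q>K, reverse
Step 1:
                   L          G
  init        0.2108    0.04783
  Δ           0.1433   -0.04778
  eq          0.3541 5.3071e-05
  solve Keq expr → x = -0.04778; check Q = 0.001195
Then change container volume by factor 0.8 (V_new/V_old).
Step 2:
                   L          G
  init        0.4427 6.6339e-05
  Δ       -1.1171e-04 3.7237e-05
  eq          0.4426 1.0358e-04
  solve Keq expr → x = 3.7237e-05; check Q = 0.001195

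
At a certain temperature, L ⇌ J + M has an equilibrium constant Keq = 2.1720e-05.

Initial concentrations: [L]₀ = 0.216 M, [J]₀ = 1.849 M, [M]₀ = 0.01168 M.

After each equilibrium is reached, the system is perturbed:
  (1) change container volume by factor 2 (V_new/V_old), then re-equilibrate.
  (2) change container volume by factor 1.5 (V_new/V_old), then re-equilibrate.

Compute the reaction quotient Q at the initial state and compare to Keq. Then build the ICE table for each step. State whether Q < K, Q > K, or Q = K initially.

Q₀ = 0.09998 vs Keq = 2.1720e-05 ⇒ Q>K, reverse
Step 1:
                   L          J          M
  Initial      0.216      1.849    0.01168
  Change     0.01168   -0.01168   -0.01168
  Equil       0.2277      1.837 2.6915e-06
  solve Keq expr → x = -0.01168; check Q = 2.1720e-05
Then change container volume by factor 2 (V_new/V_old).
Step 2:
                   L          J          M
  Initial     0.1138     0.9187 1.3457e-06
  Change  -1.3457e-06 1.3457e-06 1.3457e-06
  Equil       0.1138     0.9187 2.6915e-06
  solve Keq expr → x = 1.3457e-06; check Q = 2.1720e-05
Then change container volume by factor 1.5 (V_new/V_old).
Step 3:
                   L          J          M
  Initial    0.07589     0.6124 1.7943e-06
  Change  -8.9712e-07 8.9712e-07 8.9712e-07
  Equil      0.07589     0.6124 2.6914e-06
  solve Keq expr → x = 8.9712e-07; check Q = 2.1720e-05

Q₀ = 0.09998; Q > K (proceeds reverse)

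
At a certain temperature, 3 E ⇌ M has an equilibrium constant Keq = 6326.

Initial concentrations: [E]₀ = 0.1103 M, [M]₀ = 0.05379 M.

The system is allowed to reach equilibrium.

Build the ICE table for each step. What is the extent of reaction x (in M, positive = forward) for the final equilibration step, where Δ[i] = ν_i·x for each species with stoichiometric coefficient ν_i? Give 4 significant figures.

Q₀ = 40.08 vs Keq = 6326 ⇒ Q<K, forward
Step 1:
                    E           M
  Initial      0.1103     0.05379
  Change     -0.08674     0.02891
  Equil       0.02356      0.0827
  solve Keq expr → x = 0.02891; check Q = 6326

x = 0.02891 M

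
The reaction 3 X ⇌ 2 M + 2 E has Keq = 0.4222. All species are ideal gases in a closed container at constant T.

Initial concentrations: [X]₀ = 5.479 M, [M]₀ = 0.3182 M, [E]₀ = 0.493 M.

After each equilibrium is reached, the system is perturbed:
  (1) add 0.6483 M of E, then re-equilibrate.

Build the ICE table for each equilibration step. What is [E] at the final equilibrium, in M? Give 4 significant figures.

[E]_eq = 2.493 M

Q₀ = 1.4962e-04 vs Keq = 0.4222 ⇒ Q<K, forward
Step 1:
                    X           M           E
  I             5.479      0.3182       0.493
  C            -2.284       1.523       1.523
  E             3.195       1.841       2.016
  solve Keq expr → x = 0.7613; check Q = 0.4222
Then add 0.6483 M of E.
Step 2:
                    X           M           E
  I             3.195       1.841       2.664
  C            0.2558     -0.1705     -0.1705
  E             3.451        1.67       2.493
  solve Keq expr → x = -0.08526; check Q = 0.4222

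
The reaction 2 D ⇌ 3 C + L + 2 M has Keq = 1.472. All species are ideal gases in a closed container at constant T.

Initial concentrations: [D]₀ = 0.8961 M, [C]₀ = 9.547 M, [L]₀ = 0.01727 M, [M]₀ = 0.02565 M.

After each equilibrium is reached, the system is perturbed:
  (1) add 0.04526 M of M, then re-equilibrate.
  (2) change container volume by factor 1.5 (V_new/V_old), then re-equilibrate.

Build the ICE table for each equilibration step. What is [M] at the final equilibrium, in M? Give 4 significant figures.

[M]_eq = 0.1468 M

Q₀ = 0.01231 vs Keq = 1.472 ⇒ Q<K, forward
Step 1:
                   D          C          L          M
  Initial     0.8961      9.547    0.01727    0.02565
  Change    -0.09859     0.1479    0.04929    0.09859
  Equil       0.7975      9.695    0.06656     0.1242
  solve Keq expr → x = 0.04929; check Q = 1.472
Then add 0.04526 M of M.
Step 2:
                   D          C          L          M
  Initial     0.7975      9.695    0.06656     0.1695
  Change      0.0258    -0.0387    -0.0129    -0.0258
  Equil       0.8233      9.656    0.05367     0.1437
  solve Keq expr → x = -0.0129; check Q = 1.472
Then change container volume by factor 1.5 (V_new/V_old).
Step 3:
                   D          C          L          M
  Initial     0.5489      6.437    0.03578     0.0958
  Change    -0.05099    0.07648    0.02549    0.05099
  Equil       0.4979      6.514    0.06127     0.1468
  solve Keq expr → x = 0.02549; check Q = 1.472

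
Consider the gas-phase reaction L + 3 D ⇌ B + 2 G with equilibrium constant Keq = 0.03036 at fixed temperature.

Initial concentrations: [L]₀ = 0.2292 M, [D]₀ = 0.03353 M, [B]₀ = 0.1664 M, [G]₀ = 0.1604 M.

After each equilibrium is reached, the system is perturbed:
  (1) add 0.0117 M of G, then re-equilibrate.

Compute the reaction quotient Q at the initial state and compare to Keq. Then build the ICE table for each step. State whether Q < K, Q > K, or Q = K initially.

Q₀ = 495.5; Q > K (proceeds reverse)

Q₀ = 495.5 vs Keq = 0.03036 ⇒ Q>K, reverse
Step 1:
                  L         D         B         G
  I          0.2292   0.03353    0.1664    0.1604
  C         0.06429    0.1929  -0.06429   -0.1286
  E          0.2935    0.2264    0.1021   0.03182
  solve Keq expr → x = -0.06429; check Q = 0.03036
Then add 0.0117 M of G.
Step 2:
                  L         D         B         G
  I          0.2935    0.2264    0.1021   0.04352
  C         0.00407   0.01221  -0.00407 -0.008141
  E          0.2976    0.2386   0.09804   0.03538
  solve Keq expr → x = -0.00407; check Q = 0.03036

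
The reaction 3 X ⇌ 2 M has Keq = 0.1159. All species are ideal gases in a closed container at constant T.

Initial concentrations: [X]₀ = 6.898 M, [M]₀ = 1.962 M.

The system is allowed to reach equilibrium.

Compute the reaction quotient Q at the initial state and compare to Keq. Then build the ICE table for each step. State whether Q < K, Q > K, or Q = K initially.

Q₀ = 0.01173 vs Keq = 0.1159 ⇒ Q<K, forward
Step 1:
                    X           M
  Initial       6.898       1.962
  Change       -2.221       1.481
  Equil         4.677       3.443
  solve Keq expr → x = 0.7405; check Q = 0.1159

Q₀ = 0.01173; Q < K (proceeds forward)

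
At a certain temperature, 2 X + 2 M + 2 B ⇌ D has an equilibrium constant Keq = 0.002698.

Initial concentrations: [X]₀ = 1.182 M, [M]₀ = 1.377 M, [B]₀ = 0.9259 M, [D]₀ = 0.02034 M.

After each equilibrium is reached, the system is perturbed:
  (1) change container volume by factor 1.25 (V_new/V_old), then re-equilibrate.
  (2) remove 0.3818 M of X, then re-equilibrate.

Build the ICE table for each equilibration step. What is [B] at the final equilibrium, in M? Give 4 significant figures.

Q₀ = 0.008956 vs Keq = 0.002698 ⇒ Q>K, reverse
Step 1:
                  X         M         B         D
  init        1.182     1.377    0.9259   0.02034
  Δ         0.02659   0.02659   0.02659   -0.0133
  eq          1.209     1.404    0.9525  0.007044
  solve Keq expr → x = -0.0133; check Q = 0.002698
Then change container volume by factor 1.25 (V_new/V_old).
Step 2:
                  X         M         B         D
  init       0.9669     1.123     0.762  0.005635
  Δ        0.007397  0.007397  0.007397 -0.003698
  eq         0.9743      1.13    0.7694  0.001937
  solve Keq expr → x = -0.003698; check Q = 0.002698
Then remove 0.3818 M of X.
Step 3:
                  X         M         B         D
  init       0.5925      1.13    0.7694  0.001937
  Δ        0.002414  0.002414  0.002414 -0.001207
  eq         0.5949     1.133    0.7718 7.2969e-04
  solve Keq expr → x = -0.001207; check Q = 0.002698

[B]_eq = 0.7718 M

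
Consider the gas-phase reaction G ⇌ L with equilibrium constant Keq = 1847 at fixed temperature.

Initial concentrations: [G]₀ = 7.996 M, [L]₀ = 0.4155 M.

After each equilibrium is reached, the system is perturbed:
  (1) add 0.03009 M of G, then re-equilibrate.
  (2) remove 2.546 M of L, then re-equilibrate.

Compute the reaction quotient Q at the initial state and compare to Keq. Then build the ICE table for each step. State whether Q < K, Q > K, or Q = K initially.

Q₀ = 0.05196 vs Keq = 1847 ⇒ Q<K, forward
Step 1:
                  G         L
  Initial     7.996    0.4155
  Change     -7.991     7.991
  Equil    0.004552     8.407
  solve Keq expr → x = 7.991; check Q = 1847
Then add 0.03009 M of G.
Step 2:
                  G         L
  Initial   0.03464     8.407
  Change   -0.03007   0.03007
  Equil    0.004568     8.437
  solve Keq expr → x = 0.03007; check Q = 1847
Then remove 2.546 M of L.
Step 3:
                  G         L
  Initial  0.004568     5.891
  Change  -0.001378  0.001378
  Equil     0.00319     5.892
  solve Keq expr → x = 0.001378; check Q = 1847

Q₀ = 0.05196; Q < K (proceeds forward)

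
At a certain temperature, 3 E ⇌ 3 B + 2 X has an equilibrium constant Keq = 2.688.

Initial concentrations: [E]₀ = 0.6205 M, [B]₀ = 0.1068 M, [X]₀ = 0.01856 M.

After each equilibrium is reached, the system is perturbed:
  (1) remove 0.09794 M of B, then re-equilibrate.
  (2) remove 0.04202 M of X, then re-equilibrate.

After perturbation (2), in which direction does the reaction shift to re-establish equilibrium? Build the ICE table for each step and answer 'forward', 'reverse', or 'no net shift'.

Q₀ = 1.7565e-06 vs Keq = 2.688 ⇒ Q<K, forward
Step 1:
                  E         B         X
  init       0.6205    0.1068   0.01856
  Δ         -0.4398    0.4398    0.2932
  eq         0.1807    0.5466    0.3117
  solve Keq expr → x = 0.1466; check Q = 2.688
Then remove 0.09794 M of B.
Step 2:
                  E         B         X
  init       0.1807    0.4486    0.3117
  Δ        -0.02089   0.02089   0.01393
  eq         0.1598    0.4695    0.3257
  solve Keq expr → x = 0.006963; check Q = 2.688
Then remove 0.04202 M of X.
Step 3:
                  E         B         X
  init       0.1598    0.4695    0.2836
  Δ       -0.009117  0.009117  0.006078
  eq         0.1507    0.4786    0.2897
  solve Keq expr → x = 0.003039; check Q = 2.688

Direction: forward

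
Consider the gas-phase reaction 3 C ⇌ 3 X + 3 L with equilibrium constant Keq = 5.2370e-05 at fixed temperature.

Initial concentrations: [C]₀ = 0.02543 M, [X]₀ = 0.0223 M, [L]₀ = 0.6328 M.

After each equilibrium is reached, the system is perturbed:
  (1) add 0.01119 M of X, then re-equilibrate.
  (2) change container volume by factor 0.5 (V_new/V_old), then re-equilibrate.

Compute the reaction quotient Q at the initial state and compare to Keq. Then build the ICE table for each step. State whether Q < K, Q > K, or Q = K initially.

Q₀ = 0.1709 vs Keq = 5.2370e-05 ⇒ Q>K, reverse
Step 1:
                    C           X           L
  Initial     0.02543      0.0223      0.6328
  Change      0.01956    -0.01956    -0.01956
  Equil       0.04499    0.002745      0.6132
  solve Keq expr → x = -0.006518; check Q = 5.2370e-05
Then add 0.01119 M of X.
Step 2:
                    C           X           L
  Initial     0.04499     0.01393      0.6132
  Change      0.01049    -0.01049    -0.01049
  Equil       0.05548    0.003443      0.6028
  solve Keq expr → x = -0.003497; check Q = 5.2370e-05
Then change container volume by factor 0.5 (V_new/V_old).
Step 3:
                    C           X           L
  Initial       0.111    0.006887       1.206
  Change      0.00333    -0.00333    -0.00333
  Equil        0.1143    0.003557       1.202
  solve Keq expr → x = -0.00111; check Q = 5.2370e-05

Q₀ = 0.1709; Q > K (proceeds reverse)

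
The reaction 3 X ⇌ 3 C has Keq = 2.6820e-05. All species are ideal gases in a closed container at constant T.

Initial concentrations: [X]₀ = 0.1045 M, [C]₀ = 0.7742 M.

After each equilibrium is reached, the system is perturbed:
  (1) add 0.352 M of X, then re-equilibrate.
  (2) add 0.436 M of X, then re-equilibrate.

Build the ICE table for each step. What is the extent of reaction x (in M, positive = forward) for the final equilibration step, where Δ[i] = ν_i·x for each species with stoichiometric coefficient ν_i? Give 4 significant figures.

x = 0.004224 M

Q₀ = 406.6 vs Keq = 2.6820e-05 ⇒ Q>K, reverse
Step 1:
                  X         C
  I          0.1045    0.7742
  C          0.7487   -0.7487
  E          0.8532   0.02554
  solve Keq expr → x = -0.2496; check Q = 2.6820e-05
Then add 0.352 M of X.
Step 2:
                  X         C
  I           1.205   0.02554
  C        -0.01023   0.01023
  E           1.195   0.03577
  solve Keq expr → x = 0.00341; check Q = 2.6820e-05
Then add 0.436 M of X.
Step 3:
                  X         C
  I           1.631   0.03577
  C        -0.01267   0.01267
  E           1.618   0.04844
  solve Keq expr → x = 0.004224; check Q = 2.6820e-05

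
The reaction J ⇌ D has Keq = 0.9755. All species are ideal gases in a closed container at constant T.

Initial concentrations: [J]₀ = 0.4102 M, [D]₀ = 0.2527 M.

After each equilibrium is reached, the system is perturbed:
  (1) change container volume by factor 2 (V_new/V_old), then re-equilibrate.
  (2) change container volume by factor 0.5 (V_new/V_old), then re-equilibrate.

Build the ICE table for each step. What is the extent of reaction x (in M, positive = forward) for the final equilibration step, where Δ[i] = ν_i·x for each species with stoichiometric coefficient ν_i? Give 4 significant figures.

x = 0 M

Q₀ = 0.616 vs Keq = 0.9755 ⇒ Q<K, forward
Step 1:
                  J         D
  I          0.4102    0.2527
  C        -0.07464   0.07464
  E          0.3356    0.3273
  solve Keq expr → x = 0.07464; check Q = 0.9755
Then change container volume by factor 2 (V_new/V_old).
Step 2:
                  J         D
  I          0.1678    0.1637
  C               0         0
  E          0.1678    0.1637
  solve Keq expr → x = 0; check Q = 0.9755
Then change container volume by factor 0.5 (V_new/V_old).
Step 3:
                  J         D
  I          0.3356    0.3273
  C               0         0
  E          0.3356    0.3273
  solve Keq expr → x = 0; check Q = 0.9755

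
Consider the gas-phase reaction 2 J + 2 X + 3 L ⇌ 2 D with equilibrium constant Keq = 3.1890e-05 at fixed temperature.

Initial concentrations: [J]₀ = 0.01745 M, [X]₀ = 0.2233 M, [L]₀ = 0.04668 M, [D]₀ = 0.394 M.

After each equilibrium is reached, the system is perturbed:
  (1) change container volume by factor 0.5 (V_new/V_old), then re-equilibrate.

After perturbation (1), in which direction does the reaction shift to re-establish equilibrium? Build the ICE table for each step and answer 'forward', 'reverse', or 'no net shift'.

Q₀ = 1.0052e+08 vs Keq = 3.1890e-05 ⇒ Q>K, reverse
Step 1:
                    J           X           L           D
  I           0.01745      0.2233     0.04668       0.394
  C            0.3933      0.3933      0.5899     -0.3933
  E            0.4107      0.6166      0.6366  7.2636e-04
  solve Keq expr → x = -0.1966; check Q = 3.1890e-05
Then change container volume by factor 0.5 (V_new/V_old).
Step 2:
                    J           X           L           D
  I            0.8214       1.233       1.273    0.001453
  C         -0.006562   -0.006562   -0.009843    0.006562
  E            0.8149       1.227       1.263    0.008015
  solve Keq expr → x = 0.003281; check Q = 3.1890e-05

Direction: forward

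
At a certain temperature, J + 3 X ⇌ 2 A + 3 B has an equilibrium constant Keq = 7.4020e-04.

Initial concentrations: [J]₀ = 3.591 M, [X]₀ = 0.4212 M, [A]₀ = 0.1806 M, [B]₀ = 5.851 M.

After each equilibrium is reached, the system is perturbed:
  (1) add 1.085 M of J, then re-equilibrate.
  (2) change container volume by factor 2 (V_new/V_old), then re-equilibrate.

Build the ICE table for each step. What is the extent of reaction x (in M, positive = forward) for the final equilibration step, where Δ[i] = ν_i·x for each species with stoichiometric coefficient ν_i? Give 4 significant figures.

x = 2.6257e-04 M

Q₀ = 24.35 vs Keq = 7.4020e-04 ⇒ Q>K, reverse
Step 1:
                    J           X           A           B
  Initial       3.591      0.4212      0.1806       5.851
  Change      0.08917      0.2675     -0.1783     -0.2675
  Equil          3.68      0.6887    0.002261       5.583
  solve Keq expr → x = -0.08917; check Q = 7.4020e-04
Then add 1.085 M of J.
Step 2:
                    J           X           A           B
  Initial       4.765      0.6887    0.002261       5.583
  Change  -1.5442e-04 -4.6327e-04  3.0884e-04  4.6327e-04
  Equil         4.765      0.6882     0.00257       5.584
  solve Keq expr → x = 1.5442e-04; check Q = 7.4020e-04
Then change container volume by factor 2 (V_new/V_old).
Step 3:
                    J           X           A           B
  Initial       2.383      0.3441    0.001285       2.792
  Change  -2.6257e-04 -7.8770e-04  5.2513e-04  7.8770e-04
  Equil         2.382      0.3433     0.00181       2.793
  solve Keq expr → x = 2.6257e-04; check Q = 7.4020e-04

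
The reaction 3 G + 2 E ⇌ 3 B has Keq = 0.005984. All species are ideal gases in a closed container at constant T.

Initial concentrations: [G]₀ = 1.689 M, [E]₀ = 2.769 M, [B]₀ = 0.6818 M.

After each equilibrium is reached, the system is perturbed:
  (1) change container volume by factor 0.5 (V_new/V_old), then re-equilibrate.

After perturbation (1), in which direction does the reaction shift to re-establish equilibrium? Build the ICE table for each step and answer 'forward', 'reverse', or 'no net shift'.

Q₀ = 0.008579 vs Keq = 0.005984 ⇒ Q>K, reverse
Step 1:
                    G           E           B
  I             1.689       2.769      0.6818
  C           0.05291     0.03528    -0.05291
  E             1.742       2.804      0.6289
  solve Keq expr → x = -0.01764; check Q = 0.005984
Then change container volume by factor 0.5 (V_new/V_old).
Step 2:
                    G           E           B
  I             3.484       5.609       1.258
  C           -0.4313     -0.2875      0.4313
  E             3.053       5.321       1.689
  solve Keq expr → x = 0.1438; check Q = 0.005984

Direction: forward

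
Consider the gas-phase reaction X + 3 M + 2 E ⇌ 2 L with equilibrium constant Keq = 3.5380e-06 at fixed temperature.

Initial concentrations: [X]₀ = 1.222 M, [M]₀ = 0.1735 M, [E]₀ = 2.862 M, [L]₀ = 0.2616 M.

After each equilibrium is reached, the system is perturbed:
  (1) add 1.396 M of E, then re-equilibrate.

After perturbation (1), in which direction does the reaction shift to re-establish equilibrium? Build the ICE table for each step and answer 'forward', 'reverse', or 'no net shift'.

Q₀ = 1.309 vs Keq = 3.5380e-06 ⇒ Q>K, reverse
Step 1:
                  X         M         E         L
  init        1.222    0.1735     2.862    0.2616
  Δ          0.1294    0.3881    0.2587   -0.2587
  eq          1.351    0.5616     3.121  0.002872
  solve Keq expr → x = -0.1294; check Q = 3.5380e-06
Then add 1.396 M of E.
Step 2:
                  X         M         E         L
  init        1.351    0.5616     4.517  0.002872
  Δ       -6.3077e-04 -0.001892 -0.001262  0.001262
  eq          1.351    0.5597     4.515  0.004133
  solve Keq expr → x = 6.3077e-04; check Q = 3.5380e-06

Direction: forward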